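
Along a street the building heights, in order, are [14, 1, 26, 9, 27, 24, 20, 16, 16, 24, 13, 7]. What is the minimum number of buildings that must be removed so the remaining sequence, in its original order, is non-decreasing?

7

Fewest deletions = n − (longest non-decreasing subsequence).
Patience tails:
14 → extends → [14]
1 → replaces 14 → [1]
26 → extends → [1, 26]
9 → replaces 26 → [1, 9]
27 → extends → [1, 9, 27]
24 → replaces 27 → [1, 9, 24]
20 → replaces 24 → [1, 9, 20]
16 → replaces 20 → [1, 9, 16]
16 → extends → [1, 9, 16, 16]
24 → extends → [1, 9, 16, 16, 24]
13 → replaces 16 → [1, 9, 13, 16, 24]
7 → replaces 9 → [1, 7, 13, 16, 24]
Longest non-decreasing subsequence has length 5, so deletions = 12 − 5 = 7.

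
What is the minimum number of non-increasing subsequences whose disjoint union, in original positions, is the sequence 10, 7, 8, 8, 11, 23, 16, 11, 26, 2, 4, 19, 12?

5

Place each on the leftmost legal pile:
10 → new pile 1 (tops now [10])
7 → pile 1 (tops now [7])
8 → new pile 2 (tops now [7, 8])
8 → pile 2 (tops now [7, 8])
11 → new pile 3 (tops now [7, 8, 11])
23 → new pile 4 (tops now [7, 8, 11, 23])
16 → pile 4 (tops now [7, 8, 11, 16])
11 → pile 3 (tops now [7, 8, 11, 16])
26 → new pile 5 (tops now [7, 8, 11, 16, 26])
2 → pile 1 (tops now [2, 8, 11, 16, 26])
4 → pile 2 (tops now [2, 4, 11, 16, 26])
19 → pile 5 (tops now [2, 4, 11, 16, 19])
12 → pile 4 (tops now [2, 4, 11, 12, 19])
Five piles.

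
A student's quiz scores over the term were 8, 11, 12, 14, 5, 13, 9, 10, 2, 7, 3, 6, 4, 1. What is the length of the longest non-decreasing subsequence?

4

Track the smallest tail for each achievable length (allowing ties):
8 → extends → [8]
11 → extends → [8, 11]
12 → extends → [8, 11, 12]
14 → extends → [8, 11, 12, 14]
5 → replaces 8 → [5, 11, 12, 14]
13 → replaces 14 → [5, 11, 12, 13]
9 → replaces 11 → [5, 9, 12, 13]
10 → replaces 12 → [5, 9, 10, 13]
2 → replaces 5 → [2, 9, 10, 13]
7 → replaces 9 → [2, 7, 10, 13]
3 → replaces 7 → [2, 3, 10, 13]
6 → replaces 10 → [2, 3, 6, 13]
4 → replaces 6 → [2, 3, 4, 13]
1 → replaces 2 → [1, 3, 4, 13]
Four tails, so the longest non-decreasing subsequence has length 4 (e.g. 8, 11, 12, 14).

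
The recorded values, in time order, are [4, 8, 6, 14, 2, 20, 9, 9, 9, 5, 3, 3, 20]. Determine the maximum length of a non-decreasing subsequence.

Track the smallest tail for each achievable length (allowing ties):
4 → extends → [4]
8 → extends → [4, 8]
6 → replaces 8 → [4, 6]
14 → extends → [4, 6, 14]
2 → replaces 4 → [2, 6, 14]
20 → extends → [2, 6, 14, 20]
9 → replaces 14 → [2, 6, 9, 20]
9 → replaces 20 → [2, 6, 9, 9]
9 → extends → [2, 6, 9, 9, 9]
5 → replaces 6 → [2, 5, 9, 9, 9]
3 → replaces 5 → [2, 3, 9, 9, 9]
3 → replaces 9 → [2, 3, 3, 9, 9]
20 → extends → [2, 3, 3, 9, 9, 20]
Six tails, so the longest non-decreasing subsequence has length 6 (e.g. 4, 8, 9, 9, 9, 20).

6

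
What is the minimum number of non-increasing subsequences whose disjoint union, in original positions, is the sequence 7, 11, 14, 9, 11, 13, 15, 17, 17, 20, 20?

Place each on the leftmost legal pile:
7 → new pile 1 (tops now [7])
11 → new pile 2 (tops now [7, 11])
14 → new pile 3 (tops now [7, 11, 14])
9 → pile 2 (tops now [7, 9, 14])
11 → pile 3 (tops now [7, 9, 11])
13 → new pile 4 (tops now [7, 9, 11, 13])
15 → new pile 5 (tops now [7, 9, 11, 13, 15])
17 → new pile 6 (tops now [7, 9, 11, 13, 15, 17])
17 → pile 6 (tops now [7, 9, 11, 13, 15, 17])
20 → new pile 7 (tops now [7, 9, 11, 13, 15, 17, 20])
20 → pile 7 (tops now [7, 9, 11, 13, 15, 17, 20])
Seven piles.

7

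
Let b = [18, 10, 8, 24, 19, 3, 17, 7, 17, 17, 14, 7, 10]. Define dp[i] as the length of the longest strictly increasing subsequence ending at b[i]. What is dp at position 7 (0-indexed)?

dp[i] = 1 + max{dp[j] : j<i, b[j]<b[i]} (or 1 if no such j):
i:      0  1  2  3  4  5  6  7  8  9 10 11 12
b[i]:  18 10  8 24 19  3 17  7 17 17 14  7 10
dp:     1  1  1  2  2  1  2  2  3  3  3  2  3
At index 7 the value is 2.

2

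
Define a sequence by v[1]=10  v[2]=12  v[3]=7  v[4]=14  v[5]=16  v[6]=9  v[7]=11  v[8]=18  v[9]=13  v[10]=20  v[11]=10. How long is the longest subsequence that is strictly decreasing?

3

Negate each value so 'decreasing' becomes 'increasing', then run patience tails on the negated sequence:
-10 → extends → [-10]
-12 → replaces -10 → [-12]
-7 → extends → [-12, -7]
-14 → replaces -12 → [-14, -7]
-16 → replaces -14 → [-16, -7]
-9 → replaces -7 → [-16, -9]
-11 → replaces -9 → [-16, -11]
-18 → replaces -16 → [-18, -11]
-13 → replaces -11 → [-18, -13]
-20 → replaces -18 → [-20, -13]
-10 → extends → [-20, -13, -10]
Three tails, so the longest strictly decreasing subsequence of the original has length 3.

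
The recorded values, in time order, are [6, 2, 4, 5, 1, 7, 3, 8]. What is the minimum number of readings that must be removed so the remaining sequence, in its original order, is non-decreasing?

3

Fewest deletions = n − (longest non-decreasing subsequence).
Patience tails:
6 → extends → [6]
2 → replaces 6 → [2]
4 → extends → [2, 4]
5 → extends → [2, 4, 5]
1 → replaces 2 → [1, 4, 5]
7 → extends → [1, 4, 5, 7]
3 → replaces 4 → [1, 3, 5, 7]
8 → extends → [1, 3, 5, 7, 8]
Longest non-decreasing subsequence has length 5, so deletions = 8 − 5 = 3.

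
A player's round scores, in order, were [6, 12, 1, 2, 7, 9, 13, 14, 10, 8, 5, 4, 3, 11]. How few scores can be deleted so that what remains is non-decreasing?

8

Fewest deletions = n − (longest non-decreasing subsequence).
Patience tails:
6 → extends → [6]
12 → extends → [6, 12]
1 → replaces 6 → [1, 12]
2 → replaces 12 → [1, 2]
7 → extends → [1, 2, 7]
9 → extends → [1, 2, 7, 9]
13 → extends → [1, 2, 7, 9, 13]
14 → extends → [1, 2, 7, 9, 13, 14]
10 → replaces 13 → [1, 2, 7, 9, 10, 14]
8 → replaces 9 → [1, 2, 7, 8, 10, 14]
5 → replaces 7 → [1, 2, 5, 8, 10, 14]
4 → replaces 5 → [1, 2, 4, 8, 10, 14]
3 → replaces 4 → [1, 2, 3, 8, 10, 14]
11 → replaces 14 → [1, 2, 3, 8, 10, 11]
Longest non-decreasing subsequence has length 6, so deletions = 14 − 6 = 8.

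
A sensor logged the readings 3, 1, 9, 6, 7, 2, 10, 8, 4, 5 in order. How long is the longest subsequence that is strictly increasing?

Let dp[i] be the length of the longest such subsequence ending at index i:
i:      1  2  3  4  5  6  7  8  9 10
a[i]:   3  1  9  6  7  2 10  8  4  5
dp:     1  1  2  2  3  2  4  4  3  4
Maximum dp value is 4.

4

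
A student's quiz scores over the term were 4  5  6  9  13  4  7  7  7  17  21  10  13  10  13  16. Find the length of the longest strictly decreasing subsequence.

Negate each value so 'decreasing' becomes 'increasing', then run patience tails on the negated sequence:
-4 → extends → [-4]
-5 → replaces -4 → [-5]
-6 → replaces -5 → [-6]
-9 → replaces -6 → [-9]
-13 → replaces -9 → [-13]
-4 → extends → [-13, -4]
-7 → replaces -4 → [-13, -7]
-7 → already a tail → [-13, -7]
-7 → already a tail → [-13, -7]
-17 → replaces -13 → [-17, -7]
-21 → replaces -17 → [-21, -7]
-10 → replaces -7 → [-21, -10]
-13 → replaces -10 → [-21, -13]
-10 → extends → [-21, -13, -10]
-13 → already a tail → [-21, -13, -10]
-16 → replaces -13 → [-21, -16, -10]
Three tails, so the longest strictly decreasing subsequence of the original has length 3.

3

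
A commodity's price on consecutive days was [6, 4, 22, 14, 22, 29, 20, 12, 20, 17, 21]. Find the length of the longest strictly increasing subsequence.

4

Let dp[i] be the length of the longest such subsequence ending at index i:
i:      1  2  3  4  5  6  7  8  9 10 11
a[i]:   6  4 22 14 22 29 20 12 20 17 21
dp:     1  1  2  2  3  4  3  2  3  3  4
Maximum dp value is 4.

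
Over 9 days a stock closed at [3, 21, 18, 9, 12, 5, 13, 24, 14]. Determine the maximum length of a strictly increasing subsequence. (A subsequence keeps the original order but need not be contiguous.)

Track the smallest tail for each achievable length (strict):
3 → extends → [3]
21 → extends → [3, 21]
18 → replaces 21 → [3, 18]
9 → replaces 18 → [3, 9]
12 → extends → [3, 9, 12]
5 → replaces 9 → [3, 5, 12]
13 → extends → [3, 5, 12, 13]
24 → extends → [3, 5, 12, 13, 24]
14 → replaces 24 → [3, 5, 12, 13, 14]
Five tails, so the longest strictly increasing subsequence has length 5 (e.g. 3, 9, 12, 13, 24).

5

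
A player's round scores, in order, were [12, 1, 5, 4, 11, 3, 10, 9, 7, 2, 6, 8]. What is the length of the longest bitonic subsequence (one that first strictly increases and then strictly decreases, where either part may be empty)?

7

inc[i] = longest strictly increasing subsequence ending at i; dec[i] = longest strictly decreasing subsequence starting at i:
i:      1  2  3  4  5  6  7  8  9 10 11 12
a[i]:  12  1  5  4 11  3 10  9  7  2  6  8
inc:    1  1  2  2  3  2  3  3  3  2  3  4
dec:    6  1  4  3  5  2  4  3  2  1  1  1
Best peak at i=5 (value 11): inc=3, dec=5, length 3+5−1 = 7.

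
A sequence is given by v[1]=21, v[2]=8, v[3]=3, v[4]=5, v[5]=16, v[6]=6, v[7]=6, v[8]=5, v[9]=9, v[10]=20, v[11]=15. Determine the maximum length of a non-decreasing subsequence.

6

Track the smallest tail for each achievable length (allowing ties):
21 → extends → [21]
8 → replaces 21 → [8]
3 → replaces 8 → [3]
5 → extends → [3, 5]
16 → extends → [3, 5, 16]
6 → replaces 16 → [3, 5, 6]
6 → extends → [3, 5, 6, 6]
5 → replaces 6 → [3, 5, 5, 6]
9 → extends → [3, 5, 5, 6, 9]
20 → extends → [3, 5, 5, 6, 9, 20]
15 → replaces 20 → [3, 5, 5, 6, 9, 15]
Six tails, so the longest non-decreasing subsequence has length 6 (e.g. 3, 5, 6, 6, 9, 20).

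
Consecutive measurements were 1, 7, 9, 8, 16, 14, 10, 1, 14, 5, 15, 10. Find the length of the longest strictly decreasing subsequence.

4

Negate each value so 'decreasing' becomes 'increasing', then run patience tails on the negated sequence:
-1 → extends → [-1]
-7 → replaces -1 → [-7]
-9 → replaces -7 → [-9]
-8 → extends → [-9, -8]
-16 → replaces -9 → [-16, -8]
-14 → replaces -8 → [-16, -14]
-10 → extends → [-16, -14, -10]
-1 → extends → [-16, -14, -10, -1]
-14 → already a tail → [-16, -14, -10, -1]
-5 → replaces -1 → [-16, -14, -10, -5]
-15 → replaces -14 → [-16, -15, -10, -5]
-10 → already a tail → [-16, -15, -10, -5]
Four tails, so the longest strictly decreasing subsequence of the original has length 4.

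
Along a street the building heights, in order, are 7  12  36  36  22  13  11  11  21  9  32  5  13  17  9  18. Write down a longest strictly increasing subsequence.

Patience tails give the LIS length; then backtrack through the dp parents:
7 → extends → [7]
12 → extends → [7, 12]
36 → extends → [7, 12, 36]
36 → already a tail → [7, 12, 36]
22 → replaces 36 → [7, 12, 22]
13 → replaces 22 → [7, 12, 13]
11 → replaces 12 → [7, 11, 13]
11 → already a tail → [7, 11, 13]
21 → extends → [7, 11, 13, 21]
9 → replaces 11 → [7, 9, 13, 21]
32 → extends → [7, 9, 13, 21, 32]
5 → replaces 7 → [5, 9, 13, 21, 32]
13 → already a tail → [5, 9, 13, 21, 32]
17 → replaces 21 → [5, 9, 13, 17, 32]
9 → already a tail → [5, 9, 13, 17, 32]
18 → replaces 32 → [5, 9, 13, 17, 18]
Length 5; one witness is 7, 12, 13, 21, 32.

7, 12, 13, 21, 32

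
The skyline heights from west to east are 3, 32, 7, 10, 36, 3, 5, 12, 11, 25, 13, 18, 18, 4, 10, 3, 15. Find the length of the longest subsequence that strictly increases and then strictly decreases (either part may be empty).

8

inc[i] = longest strictly increasing subsequence ending at i; dec[i] = longest strictly decreasing subsequence starting at i:
i:      1  2  3  4  5  6  7  8  9 10 11 12 13 14 15 16 17
a[i]:   3 32  7 10 36  3  5 12 11 25 13 18 18  4 10  3 15
inc:    1  2  2  3  4  1  2  4  4  5  5  6  6  2  3  1  6
dec:    1  5  4  4  5  1  3  4  3  4  3  3  3  2  2  1  1
Best peak at i=5 (value 36): inc=4, dec=5, length 4+5−1 = 8.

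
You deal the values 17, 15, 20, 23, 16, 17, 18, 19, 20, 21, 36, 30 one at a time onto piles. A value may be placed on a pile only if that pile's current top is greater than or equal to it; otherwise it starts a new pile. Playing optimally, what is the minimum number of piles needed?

8

Place each on the leftmost legal pile:
17 → new pile 1 (tops now [17])
15 → pile 1 (tops now [15])
20 → new pile 2 (tops now [15, 20])
23 → new pile 3 (tops now [15, 20, 23])
16 → pile 2 (tops now [15, 16, 23])
17 → pile 3 (tops now [15, 16, 17])
18 → new pile 4 (tops now [15, 16, 17, 18])
19 → new pile 5 (tops now [15, 16, 17, 18, 19])
20 → new pile 6 (tops now [15, 16, 17, 18, 19, 20])
21 → new pile 7 (tops now [15, 16, 17, 18, 19, 20, 21])
36 → new pile 8 (tops now [15, 16, 17, 18, 19, 20, 21, 36])
30 → pile 8 (tops now [15, 16, 17, 18, 19, 20, 21, 30])
Eight piles.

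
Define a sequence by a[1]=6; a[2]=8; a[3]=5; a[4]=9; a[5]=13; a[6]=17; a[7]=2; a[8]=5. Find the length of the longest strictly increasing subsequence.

5

Track the smallest tail for each achievable length (strict):
6 → extends → [6]
8 → extends → [6, 8]
5 → replaces 6 → [5, 8]
9 → extends → [5, 8, 9]
13 → extends → [5, 8, 9, 13]
17 → extends → [5, 8, 9, 13, 17]
2 → replaces 5 → [2, 8, 9, 13, 17]
5 → replaces 8 → [2, 5, 9, 13, 17]
Five tails, so the longest strictly increasing subsequence has length 5 (e.g. 6, 8, 9, 13, 17).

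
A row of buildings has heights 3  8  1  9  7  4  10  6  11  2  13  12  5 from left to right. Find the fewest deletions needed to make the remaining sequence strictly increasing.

Fewest deletions = n − (longest strictly increasing subsequence).
Patience tails:
3 → extends → [3]
8 → extends → [3, 8]
1 → replaces 3 → [1, 8]
9 → extends → [1, 8, 9]
7 → replaces 8 → [1, 7, 9]
4 → replaces 7 → [1, 4, 9]
10 → extends → [1, 4, 9, 10]
6 → replaces 9 → [1, 4, 6, 10]
11 → extends → [1, 4, 6, 10, 11]
2 → replaces 4 → [1, 2, 6, 10, 11]
13 → extends → [1, 2, 6, 10, 11, 13]
12 → replaces 13 → [1, 2, 6, 10, 11, 12]
5 → replaces 6 → [1, 2, 5, 10, 11, 12]
Longest strictly increasing subsequence has length 6, so deletions = 13 − 6 = 7.

7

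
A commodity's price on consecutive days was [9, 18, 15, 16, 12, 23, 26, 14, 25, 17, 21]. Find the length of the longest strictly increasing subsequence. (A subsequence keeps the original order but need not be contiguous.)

Track the smallest tail for each achievable length (strict):
9 → extends → [9]
18 → extends → [9, 18]
15 → replaces 18 → [9, 15]
16 → extends → [9, 15, 16]
12 → replaces 15 → [9, 12, 16]
23 → extends → [9, 12, 16, 23]
26 → extends → [9, 12, 16, 23, 26]
14 → replaces 16 → [9, 12, 14, 23, 26]
25 → replaces 26 → [9, 12, 14, 23, 25]
17 → replaces 23 → [9, 12, 14, 17, 25]
21 → replaces 25 → [9, 12, 14, 17, 21]
Five tails, so the longest strictly increasing subsequence has length 5 (e.g. 9, 15, 16, 23, 26).

5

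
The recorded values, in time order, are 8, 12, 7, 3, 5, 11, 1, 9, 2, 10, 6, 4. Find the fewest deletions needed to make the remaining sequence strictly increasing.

8

Fewest deletions = n − (longest strictly increasing subsequence).
i:      1  2  3  4  5  6  7  8  9 10 11 12
a[i]:   8 12  7  3  5 11  1  9  2 10  6  4
dp:     1  2  1  1  2  3  1  3  2  4  3  3
max dp = 4, so deletions = 12 − 4 = 8.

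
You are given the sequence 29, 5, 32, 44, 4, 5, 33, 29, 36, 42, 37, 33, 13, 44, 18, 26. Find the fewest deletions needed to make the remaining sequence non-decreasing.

10

Fewest deletions = n − (longest non-decreasing subsequence).
Patience tails:
29 → extends → [29]
5 → replaces 29 → [5]
32 → extends → [5, 32]
44 → extends → [5, 32, 44]
4 → replaces 5 → [4, 32, 44]
5 → replaces 32 → [4, 5, 44]
33 → replaces 44 → [4, 5, 33]
29 → replaces 33 → [4, 5, 29]
36 → extends → [4, 5, 29, 36]
42 → extends → [4, 5, 29, 36, 42]
37 → replaces 42 → [4, 5, 29, 36, 37]
33 → replaces 36 → [4, 5, 29, 33, 37]
13 → replaces 29 → [4, 5, 13, 33, 37]
44 → extends → [4, 5, 13, 33, 37, 44]
18 → replaces 33 → [4, 5, 13, 18, 37, 44]
26 → replaces 37 → [4, 5, 13, 18, 26, 44]
Longest non-decreasing subsequence has length 6, so deletions = 16 − 6 = 10.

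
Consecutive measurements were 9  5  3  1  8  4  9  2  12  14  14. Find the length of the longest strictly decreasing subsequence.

Negate each value so 'decreasing' becomes 'increasing', then run patience tails on the negated sequence:
-9 → extends → [-9]
-5 → extends → [-9, -5]
-3 → extends → [-9, -5, -3]
-1 → extends → [-9, -5, -3, -1]
-8 → replaces -5 → [-9, -8, -3, -1]
-4 → replaces -3 → [-9, -8, -4, -1]
-9 → already a tail → [-9, -8, -4, -1]
-2 → replaces -1 → [-9, -8, -4, -2]
-12 → replaces -9 → [-12, -8, -4, -2]
-14 → replaces -12 → [-14, -8, -4, -2]
-14 → already a tail → [-14, -8, -4, -2]
Four tails, so the longest strictly decreasing subsequence of the original has length 4.

4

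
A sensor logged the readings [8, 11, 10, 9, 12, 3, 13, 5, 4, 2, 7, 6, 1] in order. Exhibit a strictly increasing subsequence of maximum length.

8, 11, 12, 13

Patience tails give the LIS length; then backtrack through the dp parents:
8 → extends → [8]
11 → extends → [8, 11]
10 → replaces 11 → [8, 10]
9 → replaces 10 → [8, 9]
12 → extends → [8, 9, 12]
3 → replaces 8 → [3, 9, 12]
13 → extends → [3, 9, 12, 13]
5 → replaces 9 → [3, 5, 12, 13]
4 → replaces 5 → [3, 4, 12, 13]
2 → replaces 3 → [2, 4, 12, 13]
7 → replaces 12 → [2, 4, 7, 13]
6 → replaces 7 → [2, 4, 6, 13]
1 → replaces 2 → [1, 4, 6, 13]
Length 4; one witness is 8, 11, 12, 13.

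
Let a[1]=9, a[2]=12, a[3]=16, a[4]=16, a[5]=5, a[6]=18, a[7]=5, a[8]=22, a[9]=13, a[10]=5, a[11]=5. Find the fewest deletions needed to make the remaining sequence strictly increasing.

Fewest deletions = n − (longest strictly increasing subsequence).
Patience tails:
9 → extends → [9]
12 → extends → [9, 12]
16 → extends → [9, 12, 16]
16 → already a tail → [9, 12, 16]
5 → replaces 9 → [5, 12, 16]
18 → extends → [5, 12, 16, 18]
5 → already a tail → [5, 12, 16, 18]
22 → extends → [5, 12, 16, 18, 22]
13 → replaces 16 → [5, 12, 13, 18, 22]
5 → already a tail → [5, 12, 13, 18, 22]
5 → already a tail → [5, 12, 13, 18, 22]
Longest strictly increasing subsequence has length 5, so deletions = 11 − 5 = 6.

6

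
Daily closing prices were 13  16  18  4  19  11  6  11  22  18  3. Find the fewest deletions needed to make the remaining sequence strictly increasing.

Fewest deletions = n − (longest strictly increasing subsequence).
i:      1  2  3  4  5  6  7  8  9 10 11
a[i]:  13 16 18  4 19 11  6 11 22 18  3
dp:     1  2  3  1  4  2  2  3  5  4  1
max dp = 5, so deletions = 11 − 5 = 6.

6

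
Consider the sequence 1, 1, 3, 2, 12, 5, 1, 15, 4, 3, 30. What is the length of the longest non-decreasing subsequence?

6

Track the smallest tail for each achievable length (allowing ties):
1 → extends → [1]
1 → extends → [1, 1]
3 → extends → [1, 1, 3]
2 → replaces 3 → [1, 1, 2]
12 → extends → [1, 1, 2, 12]
5 → replaces 12 → [1, 1, 2, 5]
1 → replaces 2 → [1, 1, 1, 5]
15 → extends → [1, 1, 1, 5, 15]
4 → replaces 5 → [1, 1, 1, 4, 15]
3 → replaces 4 → [1, 1, 1, 3, 15]
30 → extends → [1, 1, 1, 3, 15, 30]
Six tails, so the longest non-decreasing subsequence has length 6 (e.g. 1, 1, 3, 12, 15, 30).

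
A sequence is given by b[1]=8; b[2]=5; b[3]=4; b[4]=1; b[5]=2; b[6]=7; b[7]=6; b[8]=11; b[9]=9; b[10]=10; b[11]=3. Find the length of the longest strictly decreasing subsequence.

4

Negate each value so 'decreasing' becomes 'increasing', then run patience tails on the negated sequence:
-8 → extends → [-8]
-5 → extends → [-8, -5]
-4 → extends → [-8, -5, -4]
-1 → extends → [-8, -5, -4, -1]
-2 → replaces -1 → [-8, -5, -4, -2]
-7 → replaces -5 → [-8, -7, -4, -2]
-6 → replaces -4 → [-8, -7, -6, -2]
-11 → replaces -8 → [-11, -7, -6, -2]
-9 → replaces -7 → [-11, -9, -6, -2]
-10 → replaces -9 → [-11, -10, -6, -2]
-3 → replaces -2 → [-11, -10, -6, -3]
Four tails, so the longest strictly decreasing subsequence of the original has length 4.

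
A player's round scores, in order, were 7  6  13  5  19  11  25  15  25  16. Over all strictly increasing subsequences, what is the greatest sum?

Let S[i] be the best sum of a strictly increasing subsequence ending at i:
i:      1  2  3  4  5  6  7  8  9 10
a[i]:   7  6 13  5 19 11 25 15 25 16
S:      7  6 20  5 39 18 64 35 64 51
Maximum is 64 (e.g. 7 + 13 + 19 + 25).

64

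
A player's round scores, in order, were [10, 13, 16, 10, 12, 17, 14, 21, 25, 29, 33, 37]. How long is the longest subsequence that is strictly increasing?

Let dp[i] be the length of the longest such subsequence ending at index i:
i:      1  2  3  4  5  6  7  8  9 10 11 12
a[i]:  10 13 16 10 12 17 14 21 25 29 33 37
dp:     1  2  3  1  2  4  3  5  6  7  8  9
Maximum dp value is 9.

9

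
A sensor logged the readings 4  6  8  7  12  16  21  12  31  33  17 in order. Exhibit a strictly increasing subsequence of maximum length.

4, 6, 8, 12, 16, 21, 31, 33

Patience tails give the LIS length; then backtrack through the dp parents:
4 → extends → [4]
6 → extends → [4, 6]
8 → extends → [4, 6, 8]
7 → replaces 8 → [4, 6, 7]
12 → extends → [4, 6, 7, 12]
16 → extends → [4, 6, 7, 12, 16]
21 → extends → [4, 6, 7, 12, 16, 21]
12 → already a tail → [4, 6, 7, 12, 16, 21]
31 → extends → [4, 6, 7, 12, 16, 21, 31]
33 → extends → [4, 6, 7, 12, 16, 21, 31, 33]
17 → replaces 21 → [4, 6, 7, 12, 16, 17, 31, 33]
Length 8; one witness is 4, 6, 8, 12, 16, 21, 31, 33.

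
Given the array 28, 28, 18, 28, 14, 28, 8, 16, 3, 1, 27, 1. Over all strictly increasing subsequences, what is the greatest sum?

Let S[i] be the best sum of a strictly increasing subsequence ending at i:
i:      1  2  3  4  5  6  7  8  9 10 11 12
a[i]:  28 28 18 28 14 28  8 16  3  1 27  1
S:     28 28 18 46 14 46  8 30  3  1 57  1
Maximum is 57 (e.g. 14 + 16 + 27).

57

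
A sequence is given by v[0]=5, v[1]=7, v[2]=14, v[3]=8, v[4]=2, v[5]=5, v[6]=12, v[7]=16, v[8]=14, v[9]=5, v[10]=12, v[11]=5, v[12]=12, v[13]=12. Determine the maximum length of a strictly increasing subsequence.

5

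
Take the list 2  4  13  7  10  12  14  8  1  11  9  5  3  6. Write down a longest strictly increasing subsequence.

Patience tails give the LIS length; then backtrack through the dp parents:
2 → extends → [2]
4 → extends → [2, 4]
13 → extends → [2, 4, 13]
7 → replaces 13 → [2, 4, 7]
10 → extends → [2, 4, 7, 10]
12 → extends → [2, 4, 7, 10, 12]
14 → extends → [2, 4, 7, 10, 12, 14]
8 → replaces 10 → [2, 4, 7, 8, 12, 14]
1 → replaces 2 → [1, 4, 7, 8, 12, 14]
11 → replaces 12 → [1, 4, 7, 8, 11, 14]
9 → replaces 11 → [1, 4, 7, 8, 9, 14]
5 → replaces 7 → [1, 4, 5, 8, 9, 14]
3 → replaces 4 → [1, 3, 5, 8, 9, 14]
6 → replaces 8 → [1, 3, 5, 6, 9, 14]
Length 6; one witness is 2, 4, 7, 10, 12, 14.

2, 4, 7, 10, 12, 14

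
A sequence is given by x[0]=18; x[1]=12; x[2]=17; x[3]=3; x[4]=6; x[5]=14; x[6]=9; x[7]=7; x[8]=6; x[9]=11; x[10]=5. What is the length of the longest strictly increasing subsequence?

Let dp[i] be the length of the longest such subsequence ending at index i:
i:      0  1  2  3  4  5  6  7  8  9 10
x[i]:  18 12 17  3  6 14  9  7  6 11  5
dp:     1  1  2  1  2  3  3  3  2  4  2
Maximum dp value is 4.

4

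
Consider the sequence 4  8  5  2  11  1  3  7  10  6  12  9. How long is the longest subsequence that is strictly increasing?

5

Track the smallest tail for each achievable length (strict):
4 → extends → [4]
8 → extends → [4, 8]
5 → replaces 8 → [4, 5]
2 → replaces 4 → [2, 5]
11 → extends → [2, 5, 11]
1 → replaces 2 → [1, 5, 11]
3 → replaces 5 → [1, 3, 11]
7 → replaces 11 → [1, 3, 7]
10 → extends → [1, 3, 7, 10]
6 → replaces 7 → [1, 3, 6, 10]
12 → extends → [1, 3, 6, 10, 12]
9 → replaces 10 → [1, 3, 6, 9, 12]
Five tails, so the longest strictly increasing subsequence has length 5 (e.g. 4, 5, 7, 10, 12).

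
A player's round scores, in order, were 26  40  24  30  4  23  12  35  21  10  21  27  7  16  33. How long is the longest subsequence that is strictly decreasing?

6

Negate each value so 'decreasing' becomes 'increasing', then run patience tails on the negated sequence:
-26 → extends → [-26]
-40 → replaces -26 → [-40]
-24 → extends → [-40, -24]
-30 → replaces -24 → [-40, -30]
-4 → extends → [-40, -30, -4]
-23 → replaces -4 → [-40, -30, -23]
-12 → extends → [-40, -30, -23, -12]
-35 → replaces -30 → [-40, -35, -23, -12]
-21 → replaces -12 → [-40, -35, -23, -21]
-10 → extends → [-40, -35, -23, -21, -10]
-21 → already a tail → [-40, -35, -23, -21, -10]
-27 → replaces -23 → [-40, -35, -27, -21, -10]
-7 → extends → [-40, -35, -27, -21, -10, -7]
-16 → replaces -10 → [-40, -35, -27, -21, -16, -7]
-33 → replaces -27 → [-40, -35, -33, -21, -16, -7]
Six tails, so the longest strictly decreasing subsequence of the original has length 6.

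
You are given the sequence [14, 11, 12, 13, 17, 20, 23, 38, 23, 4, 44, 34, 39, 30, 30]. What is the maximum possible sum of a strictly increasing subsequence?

178

Let S[i] be the best sum of a strictly increasing subsequence ending at i:
i:       1   2   3   4   5   6   7   8   9  10  11  12  13  14  15
a[i]:   14  11  12  13  17  20  23  38  23   4  44  34  39  30  30
S:      14  11  23  36  53  73  96 134  96   4 178 130 173 126 126
Maximum is 178 (e.g. 11 + 12 + 13 + 17 + 20 + 23 + 38 + 44).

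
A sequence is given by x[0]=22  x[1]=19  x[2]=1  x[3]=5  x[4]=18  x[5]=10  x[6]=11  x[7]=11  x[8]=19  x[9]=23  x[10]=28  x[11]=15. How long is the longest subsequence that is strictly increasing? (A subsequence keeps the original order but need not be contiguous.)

7

Track the smallest tail for each achievable length (strict):
22 → extends → [22]
19 → replaces 22 → [19]
1 → replaces 19 → [1]
5 → extends → [1, 5]
18 → extends → [1, 5, 18]
10 → replaces 18 → [1, 5, 10]
11 → extends → [1, 5, 10, 11]
11 → already a tail → [1, 5, 10, 11]
19 → extends → [1, 5, 10, 11, 19]
23 → extends → [1, 5, 10, 11, 19, 23]
28 → extends → [1, 5, 10, 11, 19, 23, 28]
15 → replaces 19 → [1, 5, 10, 11, 15, 23, 28]
Seven tails, so the longest strictly increasing subsequence has length 7 (e.g. 1, 5, 10, 11, 19, 23, 28).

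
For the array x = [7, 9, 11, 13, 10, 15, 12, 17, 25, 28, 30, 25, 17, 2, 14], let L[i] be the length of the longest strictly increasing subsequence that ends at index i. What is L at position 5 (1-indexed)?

dp[i] = 1 + max{dp[j] : j<i, x[j]<x[i]} (or 1 if no such j):
i:      1  2  3  4  5  6  7  8  9 10 11 12 13 14 15
x[i]:   7  9 11 13 10 15 12 17 25 28 30 25 17  2 14
dp:     1  2  3  4  3  5  4  6  7  8  9  7  6  1  5
At index 5 the value is 3.

3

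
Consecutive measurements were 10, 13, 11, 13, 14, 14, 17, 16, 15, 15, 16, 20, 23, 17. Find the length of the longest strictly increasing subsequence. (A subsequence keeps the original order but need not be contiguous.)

Track the smallest tail for each achievable length (strict):
10 → extends → [10]
13 → extends → [10, 13]
11 → replaces 13 → [10, 11]
13 → extends → [10, 11, 13]
14 → extends → [10, 11, 13, 14]
14 → already a tail → [10, 11, 13, 14]
17 → extends → [10, 11, 13, 14, 17]
16 → replaces 17 → [10, 11, 13, 14, 16]
15 → replaces 16 → [10, 11, 13, 14, 15]
15 → already a tail → [10, 11, 13, 14, 15]
16 → extends → [10, 11, 13, 14, 15, 16]
20 → extends → [10, 11, 13, 14, 15, 16, 20]
23 → extends → [10, 11, 13, 14, 15, 16, 20, 23]
17 → replaces 20 → [10, 11, 13, 14, 15, 16, 17, 23]
Eight tails, so the longest strictly increasing subsequence has length 8 (e.g. 10, 11, 13, 14, 15, 16, 20, 23).

8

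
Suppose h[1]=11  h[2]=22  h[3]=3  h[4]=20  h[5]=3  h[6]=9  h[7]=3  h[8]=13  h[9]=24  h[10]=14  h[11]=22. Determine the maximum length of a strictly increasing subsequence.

5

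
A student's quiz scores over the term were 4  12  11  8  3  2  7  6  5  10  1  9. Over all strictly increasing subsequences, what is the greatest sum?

Let S[i] be the best sum of a strictly increasing subsequence ending at i:
i:      1  2  3  4  5  6  7  8  9 10 11 12
a[i]:   4 12 11  8  3  2  7  6  5 10  1  9
S:      4 16 15 12  3  2 11 10  9 22  1 21
Maximum is 22 (e.g. 4 + 8 + 10).

22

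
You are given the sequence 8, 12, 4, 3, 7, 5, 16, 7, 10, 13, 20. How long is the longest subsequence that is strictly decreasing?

3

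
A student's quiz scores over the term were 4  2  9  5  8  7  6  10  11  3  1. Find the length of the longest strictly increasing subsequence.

5

Let dp[i] be the length of the longest such subsequence ending at index i:
i:      1  2  3  4  5  6  7  8  9 10 11
a[i]:   4  2  9  5  8  7  6 10 11  3  1
dp:     1  1  2  2  3  3  3  4  5  2  1
Maximum dp value is 5.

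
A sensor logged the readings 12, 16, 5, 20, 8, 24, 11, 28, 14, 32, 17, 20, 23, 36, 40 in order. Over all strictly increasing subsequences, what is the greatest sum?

Let S[i] be the best sum of a strictly increasing subsequence ending at i:
i:       1   2   3   4   5   6   7   8   9  10  11  12  13  14  15
a[i]:   12  16   5  20   8  24  11  28  14  32  17  20  23  36  40
S:      12  28   5  48  13  72  24 100  38 132  55  75  98 168 208
Maximum is 208 (e.g. 12 + 16 + 20 + 24 + 28 + 32 + 36 + 40).

208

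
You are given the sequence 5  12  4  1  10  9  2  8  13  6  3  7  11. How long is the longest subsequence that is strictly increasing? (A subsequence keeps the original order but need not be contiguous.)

5

Let dp[i] be the length of the longest such subsequence ending at index i:
i:      1  2  3  4  5  6  7  8  9 10 11 12 13
a[i]:   5 12  4  1 10  9  2  8 13  6  3  7 11
dp:     1  2  1  1  2  2  2  3  4  3  3  4  5
Maximum dp value is 5.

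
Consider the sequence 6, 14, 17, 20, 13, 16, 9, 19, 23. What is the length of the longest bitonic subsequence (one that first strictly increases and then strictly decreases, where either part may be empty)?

inc[i] = longest strictly increasing subsequence ending at i; dec[i] = longest strictly decreasing subsequence starting at i:
i:      1  2  3  4  5  6  7  8  9
a[i]:   6 14 17 20 13 16  9 19 23
inc:    1  2  3  4  2  3  2  4  5
dec:    1  3  3  3  2  2  1  1  1
Best peak at i=4 (value 20): inc=4, dec=3, length 4+3−1 = 6.

6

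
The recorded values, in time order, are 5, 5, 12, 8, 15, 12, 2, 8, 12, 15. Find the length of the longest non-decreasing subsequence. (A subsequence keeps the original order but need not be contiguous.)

6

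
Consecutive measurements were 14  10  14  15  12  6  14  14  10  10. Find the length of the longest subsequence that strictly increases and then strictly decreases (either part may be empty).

inc[i] = longest strictly increasing subsequence ending at i; dec[i] = longest strictly decreasing subsequence starting at i:
i:      1  2  3  4  5  6  7  8  9 10
a[i]:  14 10 14 15 12  6 14 14 10 10
inc:    1  1  2  3  2  1  3  3  2  2
dec:    3  2  3  3  2  1  2  2  1  1
Best peak at i=4 (value 15): inc=3, dec=3, length 3+3−1 = 5.

5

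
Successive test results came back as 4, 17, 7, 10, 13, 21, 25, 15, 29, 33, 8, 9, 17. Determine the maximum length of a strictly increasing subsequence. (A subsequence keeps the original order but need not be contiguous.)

Track the smallest tail for each achievable length (strict):
4 → extends → [4]
17 → extends → [4, 17]
7 → replaces 17 → [4, 7]
10 → extends → [4, 7, 10]
13 → extends → [4, 7, 10, 13]
21 → extends → [4, 7, 10, 13, 21]
25 → extends → [4, 7, 10, 13, 21, 25]
15 → replaces 21 → [4, 7, 10, 13, 15, 25]
29 → extends → [4, 7, 10, 13, 15, 25, 29]
33 → extends → [4, 7, 10, 13, 15, 25, 29, 33]
8 → replaces 10 → [4, 7, 8, 13, 15, 25, 29, 33]
9 → replaces 13 → [4, 7, 8, 9, 15, 25, 29, 33]
17 → replaces 25 → [4, 7, 8, 9, 15, 17, 29, 33]
Eight tails, so the longest strictly increasing subsequence has length 8 (e.g. 4, 7, 10, 13, 21, 25, 29, 33).

8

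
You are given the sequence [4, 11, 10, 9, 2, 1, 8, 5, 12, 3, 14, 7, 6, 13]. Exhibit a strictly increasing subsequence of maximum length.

Patience tails give the LIS length; then backtrack through the dp parents:
4 → extends → [4]
11 → extends → [4, 11]
10 → replaces 11 → [4, 10]
9 → replaces 10 → [4, 9]
2 → replaces 4 → [2, 9]
1 → replaces 2 → [1, 9]
8 → replaces 9 → [1, 8]
5 → replaces 8 → [1, 5]
12 → extends → [1, 5, 12]
3 → replaces 5 → [1, 3, 12]
14 → extends → [1, 3, 12, 14]
7 → replaces 12 → [1, 3, 7, 14]
6 → replaces 7 → [1, 3, 6, 14]
13 → replaces 14 → [1, 3, 6, 13]
Length 4; one witness is 4, 11, 12, 14.

4, 11, 12, 14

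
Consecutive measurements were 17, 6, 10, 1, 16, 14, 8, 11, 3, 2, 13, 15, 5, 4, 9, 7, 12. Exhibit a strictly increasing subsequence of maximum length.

6, 10, 11, 13, 15

Patience tails give the LIS length; then backtrack through the dp parents:
17 → extends → [17]
6 → replaces 17 → [6]
10 → extends → [6, 10]
1 → replaces 6 → [1, 10]
16 → extends → [1, 10, 16]
14 → replaces 16 → [1, 10, 14]
8 → replaces 10 → [1, 8, 14]
11 → replaces 14 → [1, 8, 11]
3 → replaces 8 → [1, 3, 11]
2 → replaces 3 → [1, 2, 11]
13 → extends → [1, 2, 11, 13]
15 → extends → [1, 2, 11, 13, 15]
5 → replaces 11 → [1, 2, 5, 13, 15]
4 → replaces 5 → [1, 2, 4, 13, 15]
9 → replaces 13 → [1, 2, 4, 9, 15]
7 → replaces 9 → [1, 2, 4, 7, 15]
12 → replaces 15 → [1, 2, 4, 7, 12]
Length 5; one witness is 6, 10, 11, 13, 15.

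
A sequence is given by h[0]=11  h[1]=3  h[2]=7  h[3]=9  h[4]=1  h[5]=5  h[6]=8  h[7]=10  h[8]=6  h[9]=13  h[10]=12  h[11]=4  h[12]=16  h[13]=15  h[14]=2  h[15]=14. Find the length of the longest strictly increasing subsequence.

Let dp[i] be the length of the longest such subsequence ending at index i:
i:      0  1  2  3  4  5  6  7  8  9 10 11 12 13 14 15
h[i]:  11  3  7  9  1  5  8 10  6 13 12  4 16 15  2 14
dp:     1  1  2  3  1  2  3  4  3  5  5  2  6  6  2  6
Maximum dp value is 6.

6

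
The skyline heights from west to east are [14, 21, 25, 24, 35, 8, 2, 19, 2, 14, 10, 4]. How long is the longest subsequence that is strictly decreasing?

Let dp[i] be the longest strictly decreasing subsequence ending at i:
i:      1  2  3  4  5  6  7  8  9 10 11 12
a[i]:  14 21 25 24 35  8  2 19  2 14 10  4
dp:     1  1  1  2  1  3  4  3  4  4  5  6
Maximum is 6.

6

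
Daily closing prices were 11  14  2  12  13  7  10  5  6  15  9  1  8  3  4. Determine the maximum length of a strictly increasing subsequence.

4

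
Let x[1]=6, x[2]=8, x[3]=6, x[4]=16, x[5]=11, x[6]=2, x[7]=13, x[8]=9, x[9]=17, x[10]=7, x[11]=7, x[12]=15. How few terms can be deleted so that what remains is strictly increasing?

Fewest deletions = n − (longest strictly increasing subsequence).
Patience tails:
6 → extends → [6]
8 → extends → [6, 8]
6 → already a tail → [6, 8]
16 → extends → [6, 8, 16]
11 → replaces 16 → [6, 8, 11]
2 → replaces 6 → [2, 8, 11]
13 → extends → [2, 8, 11, 13]
9 → replaces 11 → [2, 8, 9, 13]
17 → extends → [2, 8, 9, 13, 17]
7 → replaces 8 → [2, 7, 9, 13, 17]
7 → already a tail → [2, 7, 9, 13, 17]
15 → replaces 17 → [2, 7, 9, 13, 15]
Longest strictly increasing subsequence has length 5, so deletions = 12 − 5 = 7.

7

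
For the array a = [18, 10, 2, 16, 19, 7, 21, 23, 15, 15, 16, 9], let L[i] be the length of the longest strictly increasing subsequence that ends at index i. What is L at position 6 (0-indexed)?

4

dp[i] = 1 + max{dp[j] : j<i, a[j]<a[i]} (or 1 if no such j):
i:      0  1  2  3  4  5  6  7  8  9 10 11
a[i]:  18 10  2 16 19  7 21 23 15 15 16  9
dp:     1  1  1  2  3  2  4  5  3  3  4  3
At index 6 the value is 4.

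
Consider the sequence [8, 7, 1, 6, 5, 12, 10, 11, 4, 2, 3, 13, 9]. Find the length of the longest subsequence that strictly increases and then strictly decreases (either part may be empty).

inc[i] = longest strictly increasing subsequence ending at i; dec[i] = longest strictly decreasing subsequence starting at i:
i:      1  2  3  4  5  6  7  8  9 10 11 12 13
a[i]:   8  7  1  6  5 12 10 11  4  2  3 13  9
inc:    1  1  1  2  2  3  3  4  2  2  3  5  4
dec:    6  5  1  4  3  4  3  3  2  1  1  2  1
Best peak at i=1 (value 8): inc=1, dec=6, length 1+6−1 = 6.

6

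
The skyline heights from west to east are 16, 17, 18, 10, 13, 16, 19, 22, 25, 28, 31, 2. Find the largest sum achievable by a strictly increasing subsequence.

176

Let S[i] be the best sum of a strictly increasing subsequence ending at i:
i:       1   2   3   4   5   6   7   8   9  10  11  12
a[i]:   16  17  18  10  13  16  19  22  25  28  31   2
S:      16  33  51  10  23  39  70  92 117 145 176   2
Maximum is 176 (e.g. 16 + 17 + 18 + 19 + 22 + 25 + 28 + 31).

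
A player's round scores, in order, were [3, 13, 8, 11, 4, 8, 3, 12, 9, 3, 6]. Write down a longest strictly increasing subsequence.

3, 8, 11, 12

Patience tails give the LIS length; then backtrack through the dp parents:
3 → extends → [3]
13 → extends → [3, 13]
8 → replaces 13 → [3, 8]
11 → extends → [3, 8, 11]
4 → replaces 8 → [3, 4, 11]
8 → replaces 11 → [3, 4, 8]
3 → already a tail → [3, 4, 8]
12 → extends → [3, 4, 8, 12]
9 → replaces 12 → [3, 4, 8, 9]
3 → already a tail → [3, 4, 8, 9]
6 → replaces 8 → [3, 4, 6, 9]
Length 4; one witness is 3, 8, 11, 12.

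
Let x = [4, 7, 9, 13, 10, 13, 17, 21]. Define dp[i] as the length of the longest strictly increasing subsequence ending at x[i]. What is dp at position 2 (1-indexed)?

dp[i] = 1 + max{dp[j] : j<i, x[j]<x[i]} (or 1 if no such j):
i:      1  2  3  4  5  6  7  8
x[i]:   4  7  9 13 10 13 17 21
dp:     1  2  3  4  4  5  6  7
At index 2 the value is 2.

2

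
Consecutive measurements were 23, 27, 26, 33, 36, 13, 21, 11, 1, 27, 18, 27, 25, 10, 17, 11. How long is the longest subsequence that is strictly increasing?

Track the smallest tail for each achievable length (strict):
23 → extends → [23]
27 → extends → [23, 27]
26 → replaces 27 → [23, 26]
33 → extends → [23, 26, 33]
36 → extends → [23, 26, 33, 36]
13 → replaces 23 → [13, 26, 33, 36]
21 → replaces 26 → [13, 21, 33, 36]
11 → replaces 13 → [11, 21, 33, 36]
1 → replaces 11 → [1, 21, 33, 36]
27 → replaces 33 → [1, 21, 27, 36]
18 → replaces 21 → [1, 18, 27, 36]
27 → already a tail → [1, 18, 27, 36]
25 → replaces 27 → [1, 18, 25, 36]
10 → replaces 18 → [1, 10, 25, 36]
17 → replaces 25 → [1, 10, 17, 36]
11 → replaces 17 → [1, 10, 11, 36]
Four tails, so the longest strictly increasing subsequence has length 4 (e.g. 23, 27, 33, 36).

4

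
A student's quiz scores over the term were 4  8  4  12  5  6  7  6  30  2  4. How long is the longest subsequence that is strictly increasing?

5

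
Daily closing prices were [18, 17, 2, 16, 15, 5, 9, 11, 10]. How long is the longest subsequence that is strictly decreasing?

Let dp[i] be the longest strictly decreasing subsequence ending at i:
i:      1  2  3  4  5  6  7  8  9
a[i]:  18 17  2 16 15  5  9 11 10
dp:     1  2  3  3  4  5  5  5  6
Maximum is 6.

6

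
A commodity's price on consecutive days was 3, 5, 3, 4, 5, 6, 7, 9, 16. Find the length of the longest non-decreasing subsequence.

Track the smallest tail for each achievable length (allowing ties):
3 → extends → [3]
5 → extends → [3, 5]
3 → replaces 5 → [3, 3]
4 → extends → [3, 3, 4]
5 → extends → [3, 3, 4, 5]
6 → extends → [3, 3, 4, 5, 6]
7 → extends → [3, 3, 4, 5, 6, 7]
9 → extends → [3, 3, 4, 5, 6, 7, 9]
16 → extends → [3, 3, 4, 5, 6, 7, 9, 16]
Eight tails, so the longest non-decreasing subsequence has length 8 (e.g. 3, 3, 4, 5, 6, 7, 9, 16).

8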